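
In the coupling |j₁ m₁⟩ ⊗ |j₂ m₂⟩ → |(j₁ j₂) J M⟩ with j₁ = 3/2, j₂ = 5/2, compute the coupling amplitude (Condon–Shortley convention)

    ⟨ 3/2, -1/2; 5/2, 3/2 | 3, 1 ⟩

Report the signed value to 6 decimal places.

−√(49/120) ≈ -0.639010

j₁+j₂−J=1  J+j₁−j₂=2  J−j₁+j₂=4  j₁+j₂+J+1=8
(j₁±m₁, j₂±m₂, J±M) = (1,2,4,1,4,2)
P² = 96/5
sum k=0..1:
  [0] +1/48 = 1/48
  [1] −1/6 = -1/6
S = -7/48
C² = P²·S² = 49/120 ; C = -0.639010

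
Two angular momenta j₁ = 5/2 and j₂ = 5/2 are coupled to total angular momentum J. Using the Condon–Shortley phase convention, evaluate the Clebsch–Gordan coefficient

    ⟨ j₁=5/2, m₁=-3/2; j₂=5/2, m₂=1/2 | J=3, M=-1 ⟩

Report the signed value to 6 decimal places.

+√(1/30) = +0.182574

j₁+j₂−J=2  J+j₁−j₂=3  J−j₁+j₂=3  j₁+j₂+J+1=9
(j₁±m₁, j₂±m₂, J±M) = (1,4,3,2,2,4)
P² = 96/5
sum k=1..2:
  [1] −1/12 = -1/12
  [2] +1/8 = 1/8
S = 1/24
C² = P²·S² = 1/30 ; C = +0.182574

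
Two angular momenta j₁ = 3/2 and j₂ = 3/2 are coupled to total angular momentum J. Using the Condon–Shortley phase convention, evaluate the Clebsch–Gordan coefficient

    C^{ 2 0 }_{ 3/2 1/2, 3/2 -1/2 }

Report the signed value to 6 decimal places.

√[5·1!2!2!/6! · 2!1!1!2!2!2!] = √(4/9)
  +(−1)^0/∏(0,1,1,1,1,1)! = 1  (running 1)
  +(−1)^1/∏(1,0,0,0,2,2)! = -1/4  (running 3/4)
⟨..|..⟩ = √(4/9)·(3/4) = +0.500000

+0.500000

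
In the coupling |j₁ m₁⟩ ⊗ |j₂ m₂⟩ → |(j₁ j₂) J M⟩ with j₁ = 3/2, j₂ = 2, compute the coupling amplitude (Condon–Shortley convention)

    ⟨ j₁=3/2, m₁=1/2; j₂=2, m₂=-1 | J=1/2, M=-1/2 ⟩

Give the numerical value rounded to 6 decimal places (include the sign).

-0.547723  (= −√(3/10))

j₁+j₂−J=3  J+j₁−j₂=0  J−j₁+j₂=1  j₁+j₂+J+1=5
(j₁±m₁, j₂±m₂, J±M) = (2,1,1,3,0,1)
P² = 6/5
sum k=1..1:
  [1] −1/2 = -1/2
S = -1/2
C² = P²·S² = 3/10 ; C = -0.547723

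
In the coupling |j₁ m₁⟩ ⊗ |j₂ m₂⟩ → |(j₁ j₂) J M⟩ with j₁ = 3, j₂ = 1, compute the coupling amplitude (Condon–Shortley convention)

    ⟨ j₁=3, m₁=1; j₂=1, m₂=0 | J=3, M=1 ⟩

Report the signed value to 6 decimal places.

+√(1/12) ≈ +0.288675

triangle: 1!×5!×1!/8! = 120/40320
(j±m)!: 4!×2!×1!×1!×4!×2! = 2304
prefactor² = (2J+1)×Δ×N² = 48
  k=0: +1/(0!×1!×2!×1!×3!×0!) = 1/12
  k=1: −1/(1!×0!×1!×0!×4!×1!) = -1/24
Σ = 1/24  ⇒  CG² = 48×1/24² = 1/12
CG = +√(1/12) = +0.288675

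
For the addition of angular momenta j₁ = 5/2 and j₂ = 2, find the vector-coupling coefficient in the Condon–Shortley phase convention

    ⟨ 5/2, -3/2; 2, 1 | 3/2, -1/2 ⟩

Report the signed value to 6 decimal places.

+√(2/105) = +0.138013

√[4·3!2!1!/7! · 1!4!3!1!1!2!] = √(96/35)
  +(−1)^2/∏(2,1,2,1,0,0)! = 1/4  (running 1/4)
  +(−1)^3/∏(3,0,1,0,1,1)! = -1/6  (running 1/12)
⟨..|..⟩ = √(96/35)·(1/12) = +0.138013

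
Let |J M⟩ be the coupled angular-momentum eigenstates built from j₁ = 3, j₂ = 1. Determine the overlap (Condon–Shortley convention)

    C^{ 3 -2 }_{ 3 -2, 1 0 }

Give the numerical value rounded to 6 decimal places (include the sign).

√[7·1!5!1!/8! · 1!5!1!1!1!5!] = √(300)
  +(−1)^0/∏(0,1,5,1,0,0)! = 1/120  (running 1/120)
  +(−1)^1/∏(1,0,4,0,1,1)! = -1/24  (running -1/30)
⟨..|..⟩ = √(300)·(-1/30) = -0.577350

−√(1/3) ≈ -0.577350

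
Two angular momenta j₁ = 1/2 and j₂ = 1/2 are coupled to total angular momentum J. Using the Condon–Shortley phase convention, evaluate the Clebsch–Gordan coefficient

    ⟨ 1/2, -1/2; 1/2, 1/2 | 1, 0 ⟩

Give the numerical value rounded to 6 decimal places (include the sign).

triangle: 0!*1!*1!/3! = 1/6
(j±m)!: 0!*1!*1!*0!*1!*1! = 1
prefactor² = (2J+1)*Δ*N² = 1/2
  k=0: +1/(0!*0!*1!*1!*0!*0!) = 1
Σ = 1  ⇒  CG² = 1/2*1² = 1/2
CG = +√(1/2) = +0.707107

+√(1/2) = +0.707107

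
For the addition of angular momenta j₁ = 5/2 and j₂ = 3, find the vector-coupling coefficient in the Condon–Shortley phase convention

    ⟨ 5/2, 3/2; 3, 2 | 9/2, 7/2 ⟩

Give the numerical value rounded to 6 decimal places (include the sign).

√[10·1!4!5!/11! · 4!1!5!1!8!1!] = √(921600/11)
  +(−1)^0/∏(0,1,1,5,3,0)! = 1/720  (running 1/720)
  +(−1)^1/∏(1,0,0,4,4,1)! = -1/576  (running -1/2880)
⟨..|..⟩ = √(921600/11)·(-1/2880) = -0.100504

−√(1/99) ≈ -0.100504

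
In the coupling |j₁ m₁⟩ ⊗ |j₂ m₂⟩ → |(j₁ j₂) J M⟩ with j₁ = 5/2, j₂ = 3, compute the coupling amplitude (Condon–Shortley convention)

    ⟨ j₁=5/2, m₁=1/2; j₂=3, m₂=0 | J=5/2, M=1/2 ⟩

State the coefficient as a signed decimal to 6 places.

√[6·3!2!3!/9! · 3!2!3!3!3!2!] = √(216/35)
  +(−1)^0/∏(0,3,2,3,0,0)! = 1/72  (running 1/72)
  +(−1)^1/∏(1,2,1,2,1,1)! = -1/4  (running -17/72)
  +(−1)^2/∏(2,1,0,1,2,2)! = 1/8  (running -1/9)
⟨..|..⟩ = √(216/35)·(-1/9) = -0.276026

−√(8/105) = -0.276026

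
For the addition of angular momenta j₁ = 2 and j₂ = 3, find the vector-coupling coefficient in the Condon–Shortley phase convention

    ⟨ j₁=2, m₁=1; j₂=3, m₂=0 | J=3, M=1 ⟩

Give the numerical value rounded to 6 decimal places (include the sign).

-0.182574  (= −√(1/30))

j₁+j₂−J=2  J+j₁−j₂=2  J−j₁+j₂=4  j₁+j₂+J+1=9
(j₁±m₁, j₂±m₂, J±M) = (3,1,3,3,4,2)
P² = 96/5
sum k=0..1:
  [0] +1/12 = 1/12
  [1] −1/8 = -1/8
S = -1/24
C² = P²·S² = 1/30 ; C = -0.182574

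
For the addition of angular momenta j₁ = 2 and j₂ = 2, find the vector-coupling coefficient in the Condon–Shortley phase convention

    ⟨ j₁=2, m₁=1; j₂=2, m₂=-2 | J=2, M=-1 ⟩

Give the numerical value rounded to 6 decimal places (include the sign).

+0.654654  (= +√(3/7))

triangle: 2!*2!*2!/7! = 8/5040
(j±m)!: 3!*1!*0!*4!*1!*3! = 864
prefactor² = (2J+1)*Δ*N² = 48/7
  k=0: +1/(0!*2!*1!*0!*1!*2!) = 1/4
Σ = 1/4  ⇒  CG² = 48/7*1/4² = 3/7
CG = +√(3/7) = +0.654654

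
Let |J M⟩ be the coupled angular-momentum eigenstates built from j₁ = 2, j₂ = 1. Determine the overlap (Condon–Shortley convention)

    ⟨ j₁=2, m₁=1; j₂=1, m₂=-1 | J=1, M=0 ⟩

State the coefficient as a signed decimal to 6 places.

√[3·2!2!0!/5! · 3!1!0!2!1!1!] = √(6/5)
  +(−1)^0/∏(0,2,1,0,1,0)! = 1/2  (running 1/2)
⟨..|..⟩ = √(6/5)·(1/2) = +0.547723

+√(3/10) ≈ +0.547723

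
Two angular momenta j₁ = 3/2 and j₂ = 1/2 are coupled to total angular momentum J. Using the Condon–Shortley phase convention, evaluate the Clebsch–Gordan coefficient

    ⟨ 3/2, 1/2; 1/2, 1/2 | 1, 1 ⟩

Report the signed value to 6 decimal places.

triangle: 1!×2!×0!/4! = 2/24
(j±m)!: 2!×1!×1!×0!×2!×0! = 4
prefactor² = (2J+1)×Δ×N² = 1
  k=1: −1/(1!×0!×0!×0!×2!×0!) = -1/2
Σ = -1/2  ⇒  CG² = 1×(-1/2)² = 1/4
CG = −√(1/4) = -0.500000

-0.500000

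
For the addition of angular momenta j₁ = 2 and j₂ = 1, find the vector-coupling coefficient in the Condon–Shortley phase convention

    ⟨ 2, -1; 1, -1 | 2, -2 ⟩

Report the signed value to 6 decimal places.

+√(1/3) ≈ +0.577350

j₁+j₂−J=1  J+j₁−j₂=3  J−j₁+j₂=1  j₁+j₂+J+1=6
(j₁±m₁, j₂±m₂, J±M) = (1,3,0,2,0,4)
P² = 12
sum k=0..0:
  [0] +1/6 = 1/6
S = 1/6
C² = P²·S² = 1/3 ; C = +0.577350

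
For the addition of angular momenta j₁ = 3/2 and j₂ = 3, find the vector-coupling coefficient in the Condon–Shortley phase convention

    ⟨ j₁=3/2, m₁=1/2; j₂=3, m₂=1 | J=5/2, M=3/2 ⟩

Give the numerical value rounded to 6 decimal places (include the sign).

√[6·2!1!4!/8! · 2!1!4!2!4!1!] = √(576/35)
  +(−1)^0/∏(0,2,1,4,0,0)! = 1/48  (running 1/48)
  +(−1)^1/∏(1,1,0,3,1,1)! = -1/6  (running -7/48)
⟨..|..⟩ = √(576/35)·(-7/48) = -0.591608

−√(7/20) ≈ -0.591608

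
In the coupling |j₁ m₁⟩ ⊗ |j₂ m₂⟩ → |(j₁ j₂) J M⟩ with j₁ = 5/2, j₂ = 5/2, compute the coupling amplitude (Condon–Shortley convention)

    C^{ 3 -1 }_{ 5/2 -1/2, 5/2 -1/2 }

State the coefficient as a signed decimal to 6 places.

−√(4/15) ≈ -0.516398

triangle: 2!·3!·3!/9! = 72/362880
(j±m)!: 2!·3!·2!·3!·2!·4! = 6912
prefactor² = (2J+1)·Δ·N² = 48/5
  k=0: +1/(0!·2!·3!·2!·0!·1!) = 1/24
  k=1: −1/(1!·1!·2!·1!·1!·2!) = -1/4
  k=2: +1/(2!·0!·1!·0!·2!·3!) = 1/24
Σ = -1/6  ⇒  CG² = 48/5·(-1/6)² = 4/15
CG = −√(4/15) = -0.516398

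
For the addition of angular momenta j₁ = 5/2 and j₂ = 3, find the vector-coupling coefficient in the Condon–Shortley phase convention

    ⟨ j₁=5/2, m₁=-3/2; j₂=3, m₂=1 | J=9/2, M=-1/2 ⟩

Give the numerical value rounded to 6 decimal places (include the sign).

√[10·1!4!5!/11! · 1!4!4!2!4!5!] = √(184320/77)
  +(−1)^0/∏(0,1,4,4,0,1)! = 1/576  (running 1/576)
  +(−1)^1/∏(1,0,3,3,1,2)! = -1/72  (running -7/576)
⟨..|..⟩ = √(184320/77)·(-7/576) = -0.594588

-0.594588  (= −√(35/99))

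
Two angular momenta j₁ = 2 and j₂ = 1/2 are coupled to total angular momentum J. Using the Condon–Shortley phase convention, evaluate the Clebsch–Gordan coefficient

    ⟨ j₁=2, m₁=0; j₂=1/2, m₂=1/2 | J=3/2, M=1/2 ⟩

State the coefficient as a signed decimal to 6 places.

-0.632456  (= −√(2/5))

√[4·1!3!0!/5! · 2!2!1!0!2!1!] = √(8/5)
  +(−1)^1/∏(1,0,1,0,2,0)! = -1/2  (running -1/2)
⟨..|..⟩ = √(8/5)·(-1/2) = -0.632456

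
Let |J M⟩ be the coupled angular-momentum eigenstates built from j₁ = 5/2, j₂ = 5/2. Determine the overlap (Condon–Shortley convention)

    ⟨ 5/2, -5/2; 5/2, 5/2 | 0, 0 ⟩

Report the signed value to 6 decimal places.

triangle: 5!×0!×0!/6! = 120/720
(j±m)!: 0!×5!×5!×0!×0!×0! = 14400
prefactor² = (2J+1)×Δ×N² = 2400
  k=5: −1/(5!×0!×0!×0!×0!×0!) = -1/120
Σ = -1/120  ⇒  CG² = 2400×(-1/120)² = 1/6
CG = −√(1/6) = -0.408248

-0.408248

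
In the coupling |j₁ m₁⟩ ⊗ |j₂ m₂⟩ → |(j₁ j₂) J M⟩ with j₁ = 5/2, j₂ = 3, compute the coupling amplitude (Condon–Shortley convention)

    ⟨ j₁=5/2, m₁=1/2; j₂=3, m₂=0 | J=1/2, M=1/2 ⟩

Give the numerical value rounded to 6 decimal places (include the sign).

+0.377964

j₁+j₂−J=5  J+j₁−j₂=0  J−j₁+j₂=1  j₁+j₂+J+1=7
(j₁±m₁, j₂±m₂, J±M) = (3,2,3,3,1,0)
P² = 144/7
sum k=2..2:
  [2] +1/12 = 1/12
S = 1/12
C² = P²·S² = 1/7 ; C = +0.377964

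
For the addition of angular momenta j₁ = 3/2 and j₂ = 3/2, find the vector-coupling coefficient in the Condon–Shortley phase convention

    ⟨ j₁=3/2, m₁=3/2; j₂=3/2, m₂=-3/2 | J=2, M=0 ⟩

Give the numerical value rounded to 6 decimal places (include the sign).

+0.500000  (= +√(1/4))

√[5·1!2!2!/6! · 3!0!0!3!2!2!] = √(4)
  +(−1)^0/∏(0,1,0,0,2,2)! = 1/4  (running 1/4)
⟨..|..⟩ = √(4)·(1/4) = +0.500000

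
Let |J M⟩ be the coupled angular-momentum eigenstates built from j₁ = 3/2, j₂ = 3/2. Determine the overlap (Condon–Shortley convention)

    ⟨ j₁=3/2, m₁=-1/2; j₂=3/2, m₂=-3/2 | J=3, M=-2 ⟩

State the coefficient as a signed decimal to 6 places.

√[7·0!3!3!/7! · 1!2!0!3!1!5!] = √(72)
  +(−1)^0/∏(0,0,2,0,1,3)! = 1/12  (running 1/12)
⟨..|..⟩ = √(72)·(1/12) = +0.707107

+√(1/2) = +0.707107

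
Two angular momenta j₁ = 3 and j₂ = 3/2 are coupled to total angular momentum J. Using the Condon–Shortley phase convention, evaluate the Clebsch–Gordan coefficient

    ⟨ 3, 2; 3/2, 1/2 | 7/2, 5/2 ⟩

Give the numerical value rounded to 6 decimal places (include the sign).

triangle: 1!×5!×2!/9! = 240/362880
(j±m)!: 5!×1!×2!×1!×6!×1! = 172800
prefactor² = (2J+1)×Δ×N² = 6400/7
  k=0: +1/(0!×1!×1!×2!×4!×0!) = 1/48
  k=1: −1/(1!×0!×0!×1!×5!×1!) = -1/120
Σ = 1/80  ⇒  CG² = 6400/7×1/80² = 1/7
CG = +√(1/7) = +0.377964

+0.377964  (= +√(1/7))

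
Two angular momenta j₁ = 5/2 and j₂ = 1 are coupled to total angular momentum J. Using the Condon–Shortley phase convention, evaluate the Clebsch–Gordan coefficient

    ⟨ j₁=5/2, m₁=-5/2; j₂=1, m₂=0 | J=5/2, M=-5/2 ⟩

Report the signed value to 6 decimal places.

√[6·1!4!1!/7! · 0!5!1!1!0!5!] = √(2880/7)
  +(−1)^1/∏(1,0,4,0,0,1)! = -1/24  (running -1/24)
⟨..|..⟩ = √(2880/7)·(-1/24) = -0.845154

−√(5/7) ≈ -0.845154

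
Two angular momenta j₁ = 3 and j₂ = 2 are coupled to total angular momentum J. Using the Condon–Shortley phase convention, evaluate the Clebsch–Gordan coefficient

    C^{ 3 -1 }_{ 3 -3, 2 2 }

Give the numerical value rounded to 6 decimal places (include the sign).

+0.408248

triangle: 2!*4!*2!/9! = 96/362880
(j±m)!: 0!*6!*4!*0!*2!*4! = 829440
prefactor² = (2J+1)*Δ*N² = 1536
  k=2: +1/(2!*0!*4!*2!*0!*0!) = 1/96
Σ = 1/96  ⇒  CG² = 1536*1/96² = 1/6
CG = +√(1/6) = +0.408248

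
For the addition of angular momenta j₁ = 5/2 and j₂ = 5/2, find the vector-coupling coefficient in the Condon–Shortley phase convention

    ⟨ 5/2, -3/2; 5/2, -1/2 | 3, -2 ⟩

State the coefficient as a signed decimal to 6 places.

-0.288675  (= −√(1/12))

√[7·2!3!3!/9! · 1!4!2!3!1!5!] = √(48)
  +(−1)^1/∏(1,1,3,1,0,2)! = -1/12  (running -1/12)
  +(−1)^2/∏(2,0,2,0,1,3)! = 1/24  (running -1/24)
⟨..|..⟩ = √(48)·(-1/24) = -0.288675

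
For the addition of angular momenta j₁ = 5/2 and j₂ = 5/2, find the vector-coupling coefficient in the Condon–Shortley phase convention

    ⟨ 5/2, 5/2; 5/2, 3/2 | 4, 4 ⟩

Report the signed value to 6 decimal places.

√[9·1!4!4!/10! · 5!0!4!1!8!0!] = √(165888)
  +(−1)^0/∏(0,1,0,4,4,0)! = 1/576  (running 1/576)
⟨..|..⟩ = √(165888)·(1/576) = +0.707107

+√(1/2) = +0.707107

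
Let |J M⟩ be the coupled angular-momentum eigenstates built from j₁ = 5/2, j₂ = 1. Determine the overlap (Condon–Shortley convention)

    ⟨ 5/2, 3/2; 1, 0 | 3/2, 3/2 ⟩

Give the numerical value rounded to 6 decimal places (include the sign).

-0.516398

triangle: 2!·3!·0!/6! = 12/720
(j±m)!: 4!·1!·1!·1!·3!·0! = 144
prefactor² = (2J+1)·Δ·N² = 48/5
  k=1: −1/(1!·1!·0!·0!·3!·0!) = -1/6
Σ = -1/6  ⇒  CG² = 48/5·(-1/6)² = 4/15
CG = −√(4/15) = -0.516398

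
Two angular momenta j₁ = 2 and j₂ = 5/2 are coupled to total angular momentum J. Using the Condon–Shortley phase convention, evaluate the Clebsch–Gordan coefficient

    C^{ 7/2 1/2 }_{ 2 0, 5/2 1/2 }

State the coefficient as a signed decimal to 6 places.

-0.195180

j₁+j₂−J=1  J+j₁−j₂=3  J−j₁+j₂=4  j₁+j₂+J+1=9
(j₁±m₁, j₂±m₂, J±M) = (2,2,3,2,4,3)
P² = 768/35
sum k=0..1:
  [0] +1/12 = 1/12
  [1] −1/8 = -1/8
S = -1/24
C² = P²·S² = 4/105 ; C = -0.195180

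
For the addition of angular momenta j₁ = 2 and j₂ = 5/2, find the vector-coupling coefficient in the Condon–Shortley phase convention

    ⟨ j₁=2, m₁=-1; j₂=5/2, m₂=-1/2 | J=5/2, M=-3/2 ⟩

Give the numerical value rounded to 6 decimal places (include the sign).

j₁+j₂−J=2  J+j₁−j₂=2  J−j₁+j₂=3  j₁+j₂+J+1=8
(j₁±m₁, j₂±m₂, J±M) = (1,3,2,3,1,4)
P² = 216/35
sum k=1..2:
  [1] −1/4 = -1/4
  [2] +1/12 = 1/12
S = -1/6
C² = P²·S² = 6/35 ; C = -0.414039

−√(6/35) ≈ -0.414039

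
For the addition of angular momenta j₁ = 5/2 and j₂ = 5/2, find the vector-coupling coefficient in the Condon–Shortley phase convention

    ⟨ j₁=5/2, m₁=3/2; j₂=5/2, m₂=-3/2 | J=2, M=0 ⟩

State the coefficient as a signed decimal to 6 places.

+√(1/84) ≈ +0.109109

triangle: 3!×2!×2!/8! = 24/40320
(j±m)!: 4!×1!×1!×4!×2!×2! = 2304
prefactor² = (2J+1)×Δ×N² = 48/7
  k=0: +1/(0!×3!×1!×1!×1!×1!) = 1/6
  k=1: −1/(1!×2!×0!×0!×2!×2!) = -1/8
Σ = 1/24  ⇒  CG² = 48/7×1/24² = 1/84
CG = +√(1/84) = +0.109109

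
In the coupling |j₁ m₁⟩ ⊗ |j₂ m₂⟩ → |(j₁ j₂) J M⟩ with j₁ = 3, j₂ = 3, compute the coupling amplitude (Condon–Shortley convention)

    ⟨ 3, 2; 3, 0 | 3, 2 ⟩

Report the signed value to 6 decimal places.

−√(1/6) ≈ -0.408248

triangle: 3!·3!·3!/10! = 216/3628800
(j±m)!: 5!·1!·3!·3!·5!·1! = 518400
prefactor² = (2J+1)·Δ·N² = 216
  k=0: +1/(0!·3!·1!·3!·2!·0!) = 1/72
  k=1: −1/(1!·2!·0!·2!·3!·1!) = -1/24
Σ = -1/36  ⇒  CG² = 216·(-1/36)² = 1/6
CG = −√(1/6) = -0.408248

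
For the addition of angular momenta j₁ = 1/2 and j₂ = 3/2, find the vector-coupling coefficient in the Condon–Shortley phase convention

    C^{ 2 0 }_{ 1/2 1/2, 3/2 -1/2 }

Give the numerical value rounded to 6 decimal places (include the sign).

j₁+j₂−J=0  J+j₁−j₂=1  J−j₁+j₂=3  j₁+j₂+J+1=5
(j₁±m₁, j₂±m₂, J±M) = (1,0,1,2,2,2)
P² = 2
sum k=0..0:
  [0] +1/2 = 1/2
S = 1/2
C² = P²·S² = 1/2 ; C = +0.707107

+0.707107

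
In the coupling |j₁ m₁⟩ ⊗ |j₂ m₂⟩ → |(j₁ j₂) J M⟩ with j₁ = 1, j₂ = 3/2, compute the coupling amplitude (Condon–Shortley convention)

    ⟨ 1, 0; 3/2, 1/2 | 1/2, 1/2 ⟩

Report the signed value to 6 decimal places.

j₁+j₂−J=2  J+j₁−j₂=0  J−j₁+j₂=1  j₁+j₂+J+1=4
(j₁±m₁, j₂±m₂, J±M) = (1,1,2,1,1,0)
P² = 1/3
sum k=1..1:
  [1] −1/1 = -1
S = -1
C² = P²·S² = 1/3 ; C = -0.577350

−√(1/3) = -0.577350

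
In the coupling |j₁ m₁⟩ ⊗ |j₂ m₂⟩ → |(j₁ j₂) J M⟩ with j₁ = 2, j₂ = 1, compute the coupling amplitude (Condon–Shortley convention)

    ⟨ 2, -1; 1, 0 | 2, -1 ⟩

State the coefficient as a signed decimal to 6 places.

−√(1/6) ≈ -0.408248

triangle: 1!·3!·1!/6! = 6/720
(j±m)!: 1!·3!·1!·1!·1!·3! = 36
prefactor² = (2J+1)·Δ·N² = 3/2
  k=0: +1/(0!·1!·3!·1!·0!·0!) = 1/6
  k=1: −1/(1!·0!·2!·0!·1!·1!) = -1/2
Σ = -1/3  ⇒  CG² = 3/2·(-1/3)² = 1/6
CG = −√(1/6) = -0.408248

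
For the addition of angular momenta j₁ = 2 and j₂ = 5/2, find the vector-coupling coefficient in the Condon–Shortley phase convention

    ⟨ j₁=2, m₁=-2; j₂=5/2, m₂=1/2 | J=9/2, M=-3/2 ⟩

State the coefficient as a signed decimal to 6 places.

√[10·0!4!5!/10! · 0!4!3!2!3!6!] = √(69120/7)
  +(−1)^0/∏(0,0,4,3,0,2)! = 1/288  (running 1/288)
⟨..|..⟩ = √(69120/7)·(1/288) = +0.345033

+√(5/42) = +0.345033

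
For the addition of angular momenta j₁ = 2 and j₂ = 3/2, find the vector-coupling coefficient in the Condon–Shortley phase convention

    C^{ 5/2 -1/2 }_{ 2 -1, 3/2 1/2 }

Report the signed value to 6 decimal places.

√[6·1!3!2!/7! · 1!3!2!1!2!3!] = √(72/35)
  +(−1)^0/∏(0,1,3,2,0,0)! = 1/12  (running 1/12)
  +(−1)^1/∏(1,0,2,1,1,1)! = -1/2  (running -5/12)
⟨..|..⟩ = √(72/35)·(-5/12) = -0.597614

-0.597614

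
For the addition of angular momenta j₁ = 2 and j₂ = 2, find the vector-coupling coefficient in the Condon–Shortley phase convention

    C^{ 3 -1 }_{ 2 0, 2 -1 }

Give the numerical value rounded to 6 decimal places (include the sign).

√[7·1!3!3!/8! · 2!2!1!3!2!4!] = √(36/5)
  +(−1)^0/∏(0,1,2,1,1,2)! = 1/4  (running 1/4)
  +(−1)^1/∏(1,0,1,0,2,3)! = -1/12  (running 1/6)
⟨..|..⟩ = √(36/5)·(1/6) = +0.447214

+√(1/5) ≈ +0.447214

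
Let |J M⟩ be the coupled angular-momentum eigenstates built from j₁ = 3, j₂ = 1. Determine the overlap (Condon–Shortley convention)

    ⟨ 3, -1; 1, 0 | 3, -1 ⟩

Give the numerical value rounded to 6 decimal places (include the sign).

triangle: 1!*5!*1!/8! = 120/40320
(j±m)!: 2!*4!*1!*1!*2!*4! = 2304
prefactor² = (2J+1)*Δ*N² = 48
  k=0: +1/(0!*1!*4!*1!*1!*0!) = 1/24
  k=1: −1/(1!*0!*3!*0!*2!*1!) = -1/12
Σ = -1/24  ⇒  CG² = 48*(-1/24)² = 1/12
CG = −√(1/12) = -0.288675

-0.288675  (= −√(1/12))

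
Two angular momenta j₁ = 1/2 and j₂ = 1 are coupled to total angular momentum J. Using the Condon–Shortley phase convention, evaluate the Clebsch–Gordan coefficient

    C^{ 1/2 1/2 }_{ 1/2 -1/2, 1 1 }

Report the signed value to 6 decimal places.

−√(2/3) ≈ -0.816497

√[2·1!0!1!/3! · 0!1!2!0!1!0!] = √(2/3)
  +(−1)^1/∏(1,0,0,1,0,0)! = -1  (running -1)
⟨..|..⟩ = √(2/3)·(-1) = -0.816497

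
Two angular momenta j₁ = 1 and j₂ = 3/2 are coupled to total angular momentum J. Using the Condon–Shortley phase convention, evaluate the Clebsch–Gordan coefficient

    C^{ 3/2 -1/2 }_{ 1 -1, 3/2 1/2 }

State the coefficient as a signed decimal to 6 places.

-0.730297

j₁+j₂−J=1  J+j₁−j₂=1  J−j₁+j₂=2  j₁+j₂+J+1=5
(j₁±m₁, j₂±m₂, J±M) = (0,2,2,1,1,2)
P² = 8/15
sum k=1..1:
  [1] −1/1 = -1
S = -1
C² = P²·S² = 8/15 ; C = -0.730297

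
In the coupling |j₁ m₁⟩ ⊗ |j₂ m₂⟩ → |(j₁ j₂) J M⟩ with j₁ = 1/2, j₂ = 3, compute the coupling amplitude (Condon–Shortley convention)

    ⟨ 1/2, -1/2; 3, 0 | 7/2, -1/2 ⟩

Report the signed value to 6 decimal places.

+√(4/7) = +0.755929

j₁+j₂−J=0  J+j₁−j₂=1  J−j₁+j₂=6  j₁+j₂+J+1=8
(j₁±m₁, j₂±m₂, J±M) = (0,1,3,3,3,4)
P² = 5184/7
sum k=0..0:
  [0] +1/36 = 1/36
S = 1/36
C² = P²·S² = 4/7 ; C = +0.755929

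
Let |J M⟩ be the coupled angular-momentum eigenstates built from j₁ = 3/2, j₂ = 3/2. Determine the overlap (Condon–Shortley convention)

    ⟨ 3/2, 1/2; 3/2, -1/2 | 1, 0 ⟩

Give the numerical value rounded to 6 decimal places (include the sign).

-0.223607

triangle: 2!*1!*1!/5! = 2/120
(j±m)!: 2!*1!*1!*2!*1!*1! = 4
prefactor² = (2J+1)*Δ*N² = 1/5
  k=0: +1/(0!*2!*1!*1!*0!*0!) = 1/2
  k=1: −1/(1!*1!*0!*0!*1!*1!) = -1
Σ = -1/2  ⇒  CG² = 1/5*(-1/2)² = 1/20
CG = −√(1/20) = -0.223607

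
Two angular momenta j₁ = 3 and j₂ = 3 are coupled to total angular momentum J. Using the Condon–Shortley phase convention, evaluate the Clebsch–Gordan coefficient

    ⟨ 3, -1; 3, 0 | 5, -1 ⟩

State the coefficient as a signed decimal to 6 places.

√[11·1!5!5!/12! · 2!4!3!3!4!6!] = √(69120/7)
  +(−1)^0/∏(0,1,4,3,1,2)! = 1/288  (running 1/288)
  +(−1)^1/∏(1,0,3,2,2,3)! = -1/144  (running -1/288)
⟨..|..⟩ = √(69120/7)·(-1/288) = -0.345033

−√(5/42) = -0.345033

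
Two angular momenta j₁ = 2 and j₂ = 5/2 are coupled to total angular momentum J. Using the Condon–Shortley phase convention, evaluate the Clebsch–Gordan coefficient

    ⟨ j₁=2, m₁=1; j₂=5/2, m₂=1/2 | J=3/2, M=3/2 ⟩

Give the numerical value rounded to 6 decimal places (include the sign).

triangle: 3!·1!·2!/7! = 12/5040
(j±m)!: 3!·1!·3!·2!·3!·0! = 432
prefactor² = (2J+1)·Δ·N² = 144/35
  k=1: −1/(1!·2!·0!·2!·1!·0!) = -1/4
Σ = -1/4  ⇒  CG² = 144/35·(-1/4)² = 9/35
CG = −√(9/35) = -0.507093

-0.507093  (= −√(9/35))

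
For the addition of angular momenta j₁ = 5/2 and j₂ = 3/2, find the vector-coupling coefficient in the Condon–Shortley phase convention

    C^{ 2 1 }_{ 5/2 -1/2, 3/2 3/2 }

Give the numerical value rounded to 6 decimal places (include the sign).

+√(9/28) = +0.566947

√[5·2!3!1!/7! · 2!3!3!0!3!1!] = √(36/7)
  +(−1)^2/∏(2,0,1,1,2,0)! = 1/4  (running 1/4)
⟨..|..⟩ = √(36/7)·(1/4) = +0.566947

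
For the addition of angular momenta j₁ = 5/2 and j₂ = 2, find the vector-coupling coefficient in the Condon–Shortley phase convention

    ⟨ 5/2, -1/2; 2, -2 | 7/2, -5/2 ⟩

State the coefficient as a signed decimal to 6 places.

+√(32/63) ≈ +0.712697

triangle: 1!×4!×3!/9! = 144/362880
(j±m)!: 2!×3!×0!×4!×1!×6! = 207360
prefactor² = (2J+1)×Δ×N² = 4608/7
  k=0: +1/(0!×1!×3!×0!×1!×3!) = 1/36
Σ = 1/36  ⇒  CG² = 4608/7×1/36² = 32/63
CG = +√(32/63) = +0.712697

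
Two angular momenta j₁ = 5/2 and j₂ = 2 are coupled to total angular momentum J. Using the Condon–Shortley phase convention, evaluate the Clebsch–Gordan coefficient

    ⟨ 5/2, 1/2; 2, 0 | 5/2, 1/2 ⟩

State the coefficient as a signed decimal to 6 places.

-0.478091

√[6·2!3!2!/8! · 3!2!2!2!3!2!] = √(72/35)
  +(−1)^0/∏(0,2,2,2,1,0)! = 1/8  (running 1/8)
  +(−1)^1/∏(1,1,1,1,2,1)! = -1/2  (running -3/8)
  +(−1)^2/∏(2,0,0,0,3,2)! = 1/24  (running -1/3)
⟨..|..⟩ = √(72/35)·(-1/3) = -0.478091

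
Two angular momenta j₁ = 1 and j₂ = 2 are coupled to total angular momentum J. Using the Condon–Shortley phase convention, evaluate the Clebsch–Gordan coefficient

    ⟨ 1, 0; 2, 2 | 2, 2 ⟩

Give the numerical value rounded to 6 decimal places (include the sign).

−√(2/3) = -0.816497

√[5·1!1!3!/6! · 1!1!4!0!4!0!] = √(24)
  +(−1)^1/∏(1,0,0,3,1,0)! = -1/6  (running -1/6)
⟨..|..⟩ = √(24)·(-1/6) = -0.816497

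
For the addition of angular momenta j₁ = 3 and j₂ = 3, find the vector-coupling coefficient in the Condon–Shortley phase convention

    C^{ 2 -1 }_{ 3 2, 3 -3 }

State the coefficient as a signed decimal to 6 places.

+√(25/84) = +0.545545

√[5·4!2!2!/9! · 5!1!0!6!1!3!] = √(4800/7)
  +(−1)^0/∏(0,4,1,0,1,2)! = 1/48  (running 1/48)
⟨..|..⟩ = √(4800/7)·(1/48) = +0.545545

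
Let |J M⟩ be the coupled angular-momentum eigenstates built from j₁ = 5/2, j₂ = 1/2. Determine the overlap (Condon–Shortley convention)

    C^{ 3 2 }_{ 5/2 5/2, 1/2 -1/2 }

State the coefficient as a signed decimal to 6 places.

triangle: 0!·5!·1!/7! = 120/5040
(j±m)!: 5!·0!·0!·1!·5!·1! = 14400
prefactor² = (2J+1)·Δ·N² = 2400
  k=0: +1/(0!·0!·0!·0!·5!·1!) = 1/120
Σ = 1/120  ⇒  CG² = 2400·1/120² = 1/6
CG = +√(1/6) = +0.408248

+0.408248  (= +√(1/6))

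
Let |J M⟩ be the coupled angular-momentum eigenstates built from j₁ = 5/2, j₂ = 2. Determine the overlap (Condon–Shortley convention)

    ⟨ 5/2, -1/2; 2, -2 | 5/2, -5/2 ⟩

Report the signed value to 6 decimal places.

√[6·2!3!2!/8! · 2!3!0!4!0!5!] = √(864/7)
  +(−1)^0/∏(0,2,3,0,0,2)! = 1/24  (running 1/24)
⟨..|..⟩ = √(864/7)·(1/24) = +0.462910

+√(3/14) ≈ +0.462910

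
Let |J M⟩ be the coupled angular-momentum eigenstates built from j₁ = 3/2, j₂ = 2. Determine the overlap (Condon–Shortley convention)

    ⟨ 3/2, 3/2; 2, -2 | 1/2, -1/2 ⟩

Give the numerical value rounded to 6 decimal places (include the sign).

+0.632456  (= +√(2/5))

j₁+j₂−J=3  J+j₁−j₂=0  J−j₁+j₂=1  j₁+j₂+J+1=5
(j₁±m₁, j₂±m₂, J±M) = (3,0,0,4,0,1)
P² = 72/5
sum k=0..0:
  [0] +1/6 = 1/6
S = 1/6
C² = P²·S² = 2/5 ; C = +0.632456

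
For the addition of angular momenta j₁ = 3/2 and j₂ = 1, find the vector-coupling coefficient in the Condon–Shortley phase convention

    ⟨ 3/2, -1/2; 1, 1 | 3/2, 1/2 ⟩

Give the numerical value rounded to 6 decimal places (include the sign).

−√(8/15) = -0.730297

triangle: 1!*2!*1!/5! = 2/120
(j±m)!: 1!*2!*2!*0!*2!*1! = 8
prefactor² = (2J+1)*Δ*N² = 8/15
  k=1: −1/(1!*0!*1!*1!*1!*0!) = -1
Σ = -1  ⇒  CG² = 8/15*(-1)² = 8/15
CG = −√(8/15) = -0.730297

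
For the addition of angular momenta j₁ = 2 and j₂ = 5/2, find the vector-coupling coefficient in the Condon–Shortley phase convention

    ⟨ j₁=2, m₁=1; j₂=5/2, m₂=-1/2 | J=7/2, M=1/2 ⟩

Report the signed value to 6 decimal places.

+√(14/45) = +0.557773

triangle: 1!·3!·4!/9! = 144/362880
(j±m)!: 3!·1!·2!·3!·4!·3! = 10368
prefactor² = (2J+1)·Δ·N² = 1152/35
  k=0: +1/(0!·1!·1!·2!·2!·2!) = 1/8
  k=1: −1/(1!·0!·0!·1!·3!·3!) = -1/36
Σ = 7/72  ⇒  CG² = 1152/35·7/72² = 14/45
CG = +√(14/45) = +0.557773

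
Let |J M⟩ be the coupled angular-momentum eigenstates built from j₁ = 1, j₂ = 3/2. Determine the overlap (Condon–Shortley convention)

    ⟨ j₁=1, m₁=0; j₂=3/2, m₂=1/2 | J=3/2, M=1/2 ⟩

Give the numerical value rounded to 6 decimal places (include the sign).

-0.258199  (= −√(1/15))

j₁+j₂−J=1  J+j₁−j₂=1  J−j₁+j₂=2  j₁+j₂+J+1=5
(j₁±m₁, j₂±m₂, J±M) = (1,1,2,1,2,1)
P² = 4/15
sum k=0..1:
  [0] +1/2 = 1/2
  [1] −1/1 = -1
S = -1/2
C² = P²·S² = 1/15 ; C = -0.258199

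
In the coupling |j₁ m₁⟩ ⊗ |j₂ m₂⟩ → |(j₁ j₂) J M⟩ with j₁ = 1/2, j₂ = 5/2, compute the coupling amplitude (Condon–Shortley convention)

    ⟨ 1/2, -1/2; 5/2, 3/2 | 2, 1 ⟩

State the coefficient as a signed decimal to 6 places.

triangle: 1!·0!·4!/6! = 24/720
(j±m)!: 0!·1!·4!·1!·3!·1! = 144
prefactor² = (2J+1)·Δ·N² = 24
  k=1: −1/(1!·0!·0!·3!·0!·1!) = -1/6
Σ = -1/6  ⇒  CG² = 24·(-1/6)² = 2/3
CG = −√(2/3) = -0.816497

−√(2/3) = -0.816497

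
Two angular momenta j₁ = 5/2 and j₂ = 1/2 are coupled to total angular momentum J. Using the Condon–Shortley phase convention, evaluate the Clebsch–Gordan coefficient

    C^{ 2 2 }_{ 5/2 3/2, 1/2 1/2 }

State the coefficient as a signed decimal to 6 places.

−√(1/6) = -0.408248

j₁+j₂−J=1  J+j₁−j₂=4  J−j₁+j₂=0  j₁+j₂+J+1=6
(j₁±m₁, j₂±m₂, J±M) = (4,1,1,0,4,0)
P² = 96
sum k=1..1:
  [1] −1/24 = -1/24
S = -1/24
C² = P²·S² = 1/6 ; C = -0.408248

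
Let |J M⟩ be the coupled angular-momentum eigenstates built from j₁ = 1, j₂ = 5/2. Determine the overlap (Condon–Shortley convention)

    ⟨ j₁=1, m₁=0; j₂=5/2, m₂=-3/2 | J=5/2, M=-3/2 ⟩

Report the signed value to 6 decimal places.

triangle: 1!*1!*4!/7! = 24/5040
(j±m)!: 1!*1!*1!*4!*1!*4! = 576
prefactor² = (2J+1)*Δ*N² = 576/35
  k=0: +1/(0!*1!*1!*1!*0!*3!) = 1/6
  k=1: −1/(1!*0!*0!*0!*1!*4!) = -1/24
Σ = 1/8  ⇒  CG² = 576/35*1/8² = 9/35
CG = +√(9/35) = +0.507093

+0.507093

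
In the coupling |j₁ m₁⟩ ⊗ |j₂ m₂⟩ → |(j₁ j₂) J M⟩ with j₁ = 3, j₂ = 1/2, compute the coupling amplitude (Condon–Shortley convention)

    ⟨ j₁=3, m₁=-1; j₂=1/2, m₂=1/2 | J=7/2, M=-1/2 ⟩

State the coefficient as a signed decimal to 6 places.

+0.654654  (= +√(3/7))

j₁+j₂−J=0  J+j₁−j₂=6  J−j₁+j₂=1  j₁+j₂+J+1=8
(j₁±m₁, j₂±m₂, J±M) = (2,4,1,0,3,4)
P² = 6912/7
sum k=0..0:
  [0] +1/48 = 1/48
S = 1/48
C² = P²·S² = 3/7 ; C = +0.654654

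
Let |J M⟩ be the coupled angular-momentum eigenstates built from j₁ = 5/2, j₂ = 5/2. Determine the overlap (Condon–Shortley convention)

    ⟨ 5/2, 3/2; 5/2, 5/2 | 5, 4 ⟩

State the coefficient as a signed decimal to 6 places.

j₁+j₂−J=0  J+j₁−j₂=5  J−j₁+j₂=5  j₁+j₂+J+1=11
(j₁±m₁, j₂±m₂, J±M) = (4,1,5,0,9,1)
P² = 4147200
sum k=0..0:
  [0] +1/2880 = 1/2880
S = 1/2880
C² = P²·S² = 1/2 ; C = +0.707107

+0.707107  (= +√(1/2))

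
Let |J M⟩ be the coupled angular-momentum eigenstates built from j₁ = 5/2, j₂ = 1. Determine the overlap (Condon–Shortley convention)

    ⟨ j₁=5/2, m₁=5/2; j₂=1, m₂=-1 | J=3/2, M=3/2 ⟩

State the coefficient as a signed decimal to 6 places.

+0.816497

j₁+j₂−J=2  J+j₁−j₂=3  J−j₁+j₂=0  j₁+j₂+J+1=6
(j₁±m₁, j₂±m₂, J±M) = (5,0,0,2,3,0)
P² = 96
sum k=0..0:
  [0] +1/12 = 1/12
S = 1/12
C² = P²·S² = 2/3 ; C = +0.816497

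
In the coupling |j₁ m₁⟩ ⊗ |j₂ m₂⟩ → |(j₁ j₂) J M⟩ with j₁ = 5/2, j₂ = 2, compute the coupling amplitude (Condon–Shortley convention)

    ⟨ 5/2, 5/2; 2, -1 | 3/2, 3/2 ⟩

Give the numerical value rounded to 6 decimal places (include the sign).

triangle: 3!×2!×1!/7! = 12/5040
(j±m)!: 5!×0!×1!×3!×3!×0! = 4320
prefactor² = (2J+1)×Δ×N² = 288/7
  k=0: +1/(0!×3!×0!×1!×2!×0!) = 1/12
Σ = 1/12  ⇒  CG² = 288/7×1/12² = 2/7
CG = +√(2/7) = +0.534522

+√(2/7) ≈ +0.534522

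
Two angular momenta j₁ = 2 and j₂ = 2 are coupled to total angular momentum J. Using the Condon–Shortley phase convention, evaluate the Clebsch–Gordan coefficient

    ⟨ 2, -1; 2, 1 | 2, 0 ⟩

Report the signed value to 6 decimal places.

√[5·2!2!2!/7! · 1!3!3!1!2!2!] = √(8/7)
  +(−1)^1/∏(1,1,2,2,0,0)! = -1/4  (running -1/4)
  +(−1)^2/∏(2,0,1,1,1,1)! = 1/2  (running 1/4)
⟨..|..⟩ = √(8/7)·(1/4) = +0.267261

+√(1/14) ≈ +0.267261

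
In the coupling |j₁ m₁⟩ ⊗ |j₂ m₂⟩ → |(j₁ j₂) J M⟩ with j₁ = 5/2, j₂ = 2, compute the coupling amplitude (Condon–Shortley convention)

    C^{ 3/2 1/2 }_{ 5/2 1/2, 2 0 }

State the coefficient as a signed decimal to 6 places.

j₁+j₂−J=3  J+j₁−j₂=2  J−j₁+j₂=1  j₁+j₂+J+1=7
(j₁±m₁, j₂±m₂, J±M) = (3,2,2,2,2,1)
P² = 32/35
sum k=1..2:
  [1] −1/2 = -1/2
  [2] +1/4 = 1/4
S = -1/4
C² = P²·S² = 2/35 ; C = -0.239046

-0.239046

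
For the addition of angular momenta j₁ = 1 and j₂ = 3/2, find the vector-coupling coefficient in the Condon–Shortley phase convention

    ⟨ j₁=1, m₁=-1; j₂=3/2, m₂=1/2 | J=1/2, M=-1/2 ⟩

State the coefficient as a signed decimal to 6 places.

j₁+j₂−J=2  J+j₁−j₂=0  J−j₁+j₂=1  j₁+j₂+J+1=4
(j₁±m₁, j₂±m₂, J±M) = (0,2,2,1,0,1)
P² = 2/3
sum k=2..2:
  [2] +1/2 = 1/2
S = 1/2
C² = P²·S² = 1/6 ; C = +0.408248

+0.408248  (= +√(1/6))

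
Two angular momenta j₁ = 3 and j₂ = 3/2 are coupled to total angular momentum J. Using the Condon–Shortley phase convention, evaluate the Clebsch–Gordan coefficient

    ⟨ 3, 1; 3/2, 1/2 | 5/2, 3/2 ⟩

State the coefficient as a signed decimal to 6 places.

−√(7/20) ≈ -0.591608

√[6·2!4!1!/8! · 4!2!2!1!4!1!] = √(576/35)
  +(−1)^1/∏(1,1,1,1,3,0)! = -1/6  (running -1/6)
  +(−1)^2/∏(2,0,0,0,4,1)! = 1/48  (running -7/48)
⟨..|..⟩ = √(576/35)·(-7/48) = -0.591608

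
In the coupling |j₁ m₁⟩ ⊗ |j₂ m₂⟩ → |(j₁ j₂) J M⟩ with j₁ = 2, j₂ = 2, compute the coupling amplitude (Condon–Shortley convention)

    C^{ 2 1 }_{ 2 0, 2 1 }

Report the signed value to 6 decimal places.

triangle: 2!×2!×2!/7! = 8/5040
(j±m)!: 2!×2!×3!×1!×3!×1! = 144
prefactor² = (2J+1)×Δ×N² = 8/7
  k=1: −1/(1!×1!×1!×2!×1!×0!) = -1/2
  k=2: +1/(2!×0!×0!×1!×2!×1!) = 1/4
Σ = -1/4  ⇒  CG² = 8/7×(-1/4)² = 1/14
CG = −√(1/14) = -0.267261

−√(1/14) ≈ -0.267261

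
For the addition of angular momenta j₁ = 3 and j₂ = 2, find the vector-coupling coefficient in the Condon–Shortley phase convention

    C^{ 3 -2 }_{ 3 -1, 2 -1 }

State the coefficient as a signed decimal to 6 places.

−√(1/4) ≈ -0.500000

√[7·2!4!2!/9! · 2!4!1!3!1!5!] = √(64)
  +(−1)^0/∏(0,2,4,1,0,1)! = 1/48  (running 1/48)
  +(−1)^1/∏(1,1,3,0,1,2)! = -1/12  (running -1/16)
⟨..|..⟩ = √(64)·(-1/16) = -0.500000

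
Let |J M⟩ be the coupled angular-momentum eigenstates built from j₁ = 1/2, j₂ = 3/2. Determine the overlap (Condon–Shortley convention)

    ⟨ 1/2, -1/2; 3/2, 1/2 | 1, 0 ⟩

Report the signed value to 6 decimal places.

triangle: 1!·0!·2!/4! = 2/24
(j±m)!: 0!·1!·2!·1!·1!·1! = 2
prefactor² = (2J+1)·Δ·N² = 1/2
  k=1: −1/(1!·0!·0!·1!·0!·1!) = -1
Σ = -1  ⇒  CG² = 1/2·(-1)² = 1/2
CG = −√(1/2) = -0.707107

−√(1/2) = -0.707107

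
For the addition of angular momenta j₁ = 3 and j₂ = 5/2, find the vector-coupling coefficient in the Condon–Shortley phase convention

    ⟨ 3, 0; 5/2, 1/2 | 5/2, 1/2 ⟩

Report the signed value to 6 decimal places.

+0.276026  (= +√(8/105))

triangle: 3!·3!·2!/9! = 72/362880
(j±m)!: 3!·3!·3!·2!·3!·2! = 5184
prefactor² = (2J+1)·Δ·N² = 216/35
  k=1: −1/(1!·2!·2!·2!·1!·0!) = -1/8
  k=2: +1/(2!·1!·1!·1!·2!·1!) = 1/4
  k=3: −1/(3!·0!·0!·0!·3!·2!) = -1/72
Σ = 1/9  ⇒  CG² = 216/35·1/9² = 8/105
CG = +√(8/105) = +0.276026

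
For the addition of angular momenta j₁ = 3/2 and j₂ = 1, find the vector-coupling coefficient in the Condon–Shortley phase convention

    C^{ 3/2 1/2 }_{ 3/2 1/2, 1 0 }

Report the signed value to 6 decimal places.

√[4·1!2!1!/5! · 2!1!1!1!2!1!] = √(4/15)
  +(−1)^0/∏(0,1,1,1,1,0)! = 1  (running 1)
  +(−1)^1/∏(1,0,0,0,2,1)! = -1/2  (running 1/2)
⟨..|..⟩ = √(4/15)·(1/2) = +0.258199

+0.258199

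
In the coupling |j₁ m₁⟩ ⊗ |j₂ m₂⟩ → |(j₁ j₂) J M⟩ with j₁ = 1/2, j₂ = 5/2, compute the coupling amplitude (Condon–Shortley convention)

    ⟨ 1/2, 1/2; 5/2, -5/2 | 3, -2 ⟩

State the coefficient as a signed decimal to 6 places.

+√(1/6) = +0.408248

j₁+j₂−J=0  J+j₁−j₂=1  J−j₁+j₂=5  j₁+j₂+J+1=7
(j₁±m₁, j₂±m₂, J±M) = (1,0,0,5,1,5)
P² = 2400
sum k=0..0:
  [0] +1/120 = 1/120
S = 1/120
C² = P²·S² = 1/6 ; C = +0.408248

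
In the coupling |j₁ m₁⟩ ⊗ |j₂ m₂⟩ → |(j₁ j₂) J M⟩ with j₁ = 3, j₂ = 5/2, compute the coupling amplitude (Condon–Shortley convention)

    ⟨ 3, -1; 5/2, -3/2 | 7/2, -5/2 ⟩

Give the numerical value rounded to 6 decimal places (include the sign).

-0.398410  (= −√(10/63))

j₁+j₂−J=2  J+j₁−j₂=4  J−j₁+j₂=3  j₁+j₂+J+1=10
(j₁±m₁, j₂±m₂, J±M) = (2,4,1,4,1,6)
P² = 18432/35
sum k=0..1:
  [0] +1/96 = 1/96
  [1] −1/36 = -1/36
S = -5/288
C² = P²·S² = 10/63 ; C = -0.398410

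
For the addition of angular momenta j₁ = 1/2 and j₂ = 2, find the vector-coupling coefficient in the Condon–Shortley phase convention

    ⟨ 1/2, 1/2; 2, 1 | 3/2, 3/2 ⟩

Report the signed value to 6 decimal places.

+0.447214  (= +√(1/5))

triangle: 1!*0!*3!/5! = 6/120
(j±m)!: 1!*0!*3!*1!*3!*0! = 36
prefactor² = (2J+1)*Δ*N² = 36/5
  k=0: +1/(0!*1!*0!*3!*0!*0!) = 1/6
Σ = 1/6  ⇒  CG² = 36/5*1/6² = 1/5
CG = +√(1/5) = +0.447214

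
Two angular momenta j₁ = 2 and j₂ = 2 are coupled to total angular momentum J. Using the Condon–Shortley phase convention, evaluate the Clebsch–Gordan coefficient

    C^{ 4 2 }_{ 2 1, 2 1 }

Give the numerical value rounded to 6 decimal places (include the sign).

j₁+j₂−J=0  J+j₁−j₂=4  J−j₁+j₂=4  j₁+j₂+J+1=9
(j₁±m₁, j₂±m₂, J±M) = (3,1,3,1,6,2)
P² = 5184/7
sum k=0..0:
  [0] +1/36 = 1/36
S = 1/36
C² = P²·S² = 4/7 ; C = +0.755929

+0.755929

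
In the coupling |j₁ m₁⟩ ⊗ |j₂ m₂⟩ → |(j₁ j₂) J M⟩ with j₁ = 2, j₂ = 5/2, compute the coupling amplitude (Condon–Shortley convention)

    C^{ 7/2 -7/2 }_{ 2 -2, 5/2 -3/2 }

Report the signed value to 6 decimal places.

-0.666667

√[8·1!3!4!/9! · 0!4!1!4!0!7!] = √(9216)
  +(−1)^1/∏(1,0,3,0,0,4)! = -1/144  (running -1/144)
⟨..|..⟩ = √(9216)·(-1/144) = -0.666667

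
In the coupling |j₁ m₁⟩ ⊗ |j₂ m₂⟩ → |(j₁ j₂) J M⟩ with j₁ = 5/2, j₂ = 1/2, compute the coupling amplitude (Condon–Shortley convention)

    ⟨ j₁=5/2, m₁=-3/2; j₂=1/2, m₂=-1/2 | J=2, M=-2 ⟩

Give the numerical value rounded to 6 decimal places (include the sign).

√[5·1!4!0!/6! · 1!4!0!1!0!4!] = √(96)
  +(−1)^0/∏(0,1,4,0,0,0)! = 1/24  (running 1/24)
⟨..|..⟩ = √(96)·(1/24) = +0.408248

+0.408248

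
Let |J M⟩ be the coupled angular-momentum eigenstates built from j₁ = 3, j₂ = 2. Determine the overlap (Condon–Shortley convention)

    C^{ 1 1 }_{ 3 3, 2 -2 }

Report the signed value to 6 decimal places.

+√(3/7) = +0.654654

triangle: 4!*2!*0!/7! = 48/5040
(j±m)!: 6!*0!*0!*4!*2!*0! = 34560
prefactor² = (2J+1)*Δ*N² = 6912/7
  k=0: +1/(0!*4!*0!*0!*2!*0!) = 1/48
Σ = 1/48  ⇒  CG² = 6912/7*1/48² = 3/7
CG = +√(3/7) = +0.654654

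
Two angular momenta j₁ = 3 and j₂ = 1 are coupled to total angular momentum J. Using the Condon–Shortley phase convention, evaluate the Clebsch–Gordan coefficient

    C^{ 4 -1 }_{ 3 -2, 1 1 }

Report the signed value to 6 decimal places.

+0.327327

triangle: 0!·6!·2!/9! = 1440/362880
(j±m)!: 1!·5!·2!·0!·3!·5! = 172800
prefactor² = (2J+1)·Δ·N² = 43200/7
  k=0: +1/(0!·0!·5!·2!·1!·0!) = 1/240
Σ = 1/240  ⇒  CG² = 43200/7·1/240² = 3/28
CG = +√(3/28) = +0.327327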